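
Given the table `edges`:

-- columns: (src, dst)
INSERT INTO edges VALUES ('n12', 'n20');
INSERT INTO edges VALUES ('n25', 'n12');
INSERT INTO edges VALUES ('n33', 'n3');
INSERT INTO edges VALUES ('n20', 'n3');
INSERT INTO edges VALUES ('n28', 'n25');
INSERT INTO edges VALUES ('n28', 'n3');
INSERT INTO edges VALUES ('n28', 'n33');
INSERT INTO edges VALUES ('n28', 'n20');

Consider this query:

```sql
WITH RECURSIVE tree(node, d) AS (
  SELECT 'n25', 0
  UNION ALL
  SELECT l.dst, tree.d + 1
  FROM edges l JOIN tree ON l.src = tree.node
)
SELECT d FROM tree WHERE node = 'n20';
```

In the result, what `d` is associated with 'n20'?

2

Base: (n25, d=0).
Iteration 1: edges from {n25} -> (n12, d=1).
Iteration 2: edges from {n12} -> (n20, d=2).
Iteration 3: edges from {n20} -> (n3, d=3).
Iteration 4: no outgoing edges from {n3}; recursion stops.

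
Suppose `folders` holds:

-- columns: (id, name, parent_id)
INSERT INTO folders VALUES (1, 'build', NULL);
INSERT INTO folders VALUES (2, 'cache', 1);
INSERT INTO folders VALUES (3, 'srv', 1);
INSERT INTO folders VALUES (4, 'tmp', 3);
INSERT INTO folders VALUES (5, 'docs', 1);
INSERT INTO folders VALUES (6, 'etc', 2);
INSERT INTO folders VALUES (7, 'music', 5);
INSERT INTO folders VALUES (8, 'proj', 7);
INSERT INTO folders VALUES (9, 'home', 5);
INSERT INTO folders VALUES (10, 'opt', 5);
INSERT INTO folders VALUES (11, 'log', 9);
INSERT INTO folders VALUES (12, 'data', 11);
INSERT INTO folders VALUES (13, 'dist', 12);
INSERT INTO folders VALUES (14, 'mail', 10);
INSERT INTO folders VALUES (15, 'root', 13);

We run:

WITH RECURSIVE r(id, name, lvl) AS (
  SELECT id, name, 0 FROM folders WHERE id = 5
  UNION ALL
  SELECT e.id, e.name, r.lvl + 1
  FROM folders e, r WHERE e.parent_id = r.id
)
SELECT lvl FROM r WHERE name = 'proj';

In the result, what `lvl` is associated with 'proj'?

2

Base: id=5 (docs) at lvl 0.
Iteration 1: rows with parent_id in {5} -> music (id 7, lvl 1), home (id 9, lvl 1), opt (id 10, lvl 1).
Iteration 2: rows with parent_id in {7,9,10} -> proj (id 8, lvl 2), log (id 11, lvl 2), mail (id 14, lvl 2).
Iteration 3: rows with parent_id in {8,11,14} -> data (id 12, lvl 3).
Iteration 4: rows with parent_id in {12} -> dist (id 13, lvl 4).
Iteration 5: rows with parent_id in {13} -> root (id 15, lvl 5).
Iteration 6: no rows with parent_id in {15}; recursion stops.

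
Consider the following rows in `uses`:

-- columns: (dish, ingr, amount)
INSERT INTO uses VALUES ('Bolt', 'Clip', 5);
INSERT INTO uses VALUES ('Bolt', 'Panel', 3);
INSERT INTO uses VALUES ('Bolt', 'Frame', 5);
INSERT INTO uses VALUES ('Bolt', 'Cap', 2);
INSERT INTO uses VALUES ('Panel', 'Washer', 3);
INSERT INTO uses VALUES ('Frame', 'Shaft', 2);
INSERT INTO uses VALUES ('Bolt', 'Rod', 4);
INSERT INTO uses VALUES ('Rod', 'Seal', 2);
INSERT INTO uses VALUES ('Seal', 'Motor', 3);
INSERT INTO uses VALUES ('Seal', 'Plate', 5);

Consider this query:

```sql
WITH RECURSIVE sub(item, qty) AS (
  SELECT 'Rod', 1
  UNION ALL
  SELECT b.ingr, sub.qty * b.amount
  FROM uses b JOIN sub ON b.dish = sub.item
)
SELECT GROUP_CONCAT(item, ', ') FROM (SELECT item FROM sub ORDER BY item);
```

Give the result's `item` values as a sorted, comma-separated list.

Motor, Plate, Rod, Seal

Base: (Rod, qty=1).
Iteration 1: components of {Rod} -> Seal = 1*2 = 2.
Iteration 2: components of {Seal} -> Motor = 2*3 = 6, Plate = 2*5 = 10.
Iteration 3: no further components; recursion stops.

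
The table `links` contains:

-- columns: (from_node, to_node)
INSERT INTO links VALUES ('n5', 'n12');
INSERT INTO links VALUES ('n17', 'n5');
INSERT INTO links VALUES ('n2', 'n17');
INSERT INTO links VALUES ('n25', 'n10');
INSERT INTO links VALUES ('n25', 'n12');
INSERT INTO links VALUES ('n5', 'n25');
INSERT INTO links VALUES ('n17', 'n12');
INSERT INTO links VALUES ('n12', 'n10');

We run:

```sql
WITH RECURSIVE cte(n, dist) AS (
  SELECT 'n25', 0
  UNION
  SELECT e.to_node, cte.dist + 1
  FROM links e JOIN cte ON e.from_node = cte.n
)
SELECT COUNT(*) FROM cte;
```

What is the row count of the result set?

4

Base: (n25, dist=0).
Iteration 1: edges from {n25} -> (n10, dist=1), (n12, dist=1).
Iteration 2: edges from {n10,n12} -> (n10, dist=2).
Iteration 3: no outgoing edges from {n10}; recursion stops.
Total rows emitted: 4.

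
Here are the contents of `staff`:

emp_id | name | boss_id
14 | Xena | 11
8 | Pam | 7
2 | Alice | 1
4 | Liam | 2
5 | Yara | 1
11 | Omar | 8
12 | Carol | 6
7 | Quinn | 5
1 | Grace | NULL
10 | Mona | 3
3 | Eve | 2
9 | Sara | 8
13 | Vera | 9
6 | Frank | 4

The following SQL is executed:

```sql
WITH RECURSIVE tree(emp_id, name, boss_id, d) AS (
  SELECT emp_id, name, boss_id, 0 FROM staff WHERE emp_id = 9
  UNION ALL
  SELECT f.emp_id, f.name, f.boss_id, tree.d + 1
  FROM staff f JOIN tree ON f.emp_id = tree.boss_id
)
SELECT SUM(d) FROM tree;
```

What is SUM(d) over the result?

10

Base: emp_id=9 (Sara), boss_id=8, d 0.
Iteration 1: join on emp_id=8 -> Pam (id 8, boss_id=7, d 1).
Iteration 2: join on emp_id=7 -> Quinn (id 7, boss_id=5, d 2).
Iteration 3: join on emp_id=5 -> Yara (id 5, boss_id=1, d 3).
Iteration 4: join on emp_id=1 -> Grace (id 1, boss_id=NULL, d 4).
Iteration 5: boss_id is NULL; no match; recursion stops.
SUM(d) = 0 + 1 + 2 + 3 + 4 = 10.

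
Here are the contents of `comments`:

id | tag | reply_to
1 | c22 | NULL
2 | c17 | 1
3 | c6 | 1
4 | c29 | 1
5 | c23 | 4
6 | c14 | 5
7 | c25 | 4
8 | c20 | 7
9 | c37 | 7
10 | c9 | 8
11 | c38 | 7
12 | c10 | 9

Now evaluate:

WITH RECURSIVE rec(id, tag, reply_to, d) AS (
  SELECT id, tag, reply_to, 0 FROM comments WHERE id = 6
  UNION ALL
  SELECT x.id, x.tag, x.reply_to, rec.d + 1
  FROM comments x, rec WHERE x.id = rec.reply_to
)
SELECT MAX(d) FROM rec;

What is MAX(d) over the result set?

Base: id=6 (c14), reply_to=5, d 0.
Iteration 1: join on id=5 -> c23 (id 5, reply_to=4, d 1).
Iteration 2: join on id=4 -> c29 (id 4, reply_to=1, d 2).
Iteration 3: join on id=1 -> c22 (id 1, reply_to=NULL, d 3).
Iteration 4: reply_to is NULL; no match; recursion stops.
d values: 0, 1, 2, 3; the maximum is 3.

3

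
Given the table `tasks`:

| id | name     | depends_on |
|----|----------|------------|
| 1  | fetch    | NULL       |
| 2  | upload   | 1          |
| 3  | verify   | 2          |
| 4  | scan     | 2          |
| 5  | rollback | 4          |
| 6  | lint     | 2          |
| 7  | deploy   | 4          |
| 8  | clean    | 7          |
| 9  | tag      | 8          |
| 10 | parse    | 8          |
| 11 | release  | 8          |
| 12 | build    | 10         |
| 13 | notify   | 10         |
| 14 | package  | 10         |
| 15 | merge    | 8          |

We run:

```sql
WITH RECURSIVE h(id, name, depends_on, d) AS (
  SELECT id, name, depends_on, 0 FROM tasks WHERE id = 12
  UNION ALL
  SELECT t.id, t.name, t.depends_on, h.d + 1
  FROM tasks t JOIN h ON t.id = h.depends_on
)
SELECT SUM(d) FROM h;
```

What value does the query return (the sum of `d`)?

21

Base: id=12 (build), depends_on=10, d 0.
Iteration 1: join on id=10 -> parse (id 10, depends_on=8, d 1).
Iteration 2: join on id=8 -> clean (id 8, depends_on=7, d 2).
Iteration 3: join on id=7 -> deploy (id 7, depends_on=4, d 3).
Iteration 4: join on id=4 -> scan (id 4, depends_on=2, d 4).
Iteration 5: join on id=2 -> upload (id 2, depends_on=1, d 5).
Iteration 6: join on id=1 -> fetch (id 1, depends_on=NULL, d 6).
Iteration 7: depends_on is NULL; no match; recursion stops.
SUM(d) = 0 + 1 + 2 + 3 + 4 + 5 + 6 = 21.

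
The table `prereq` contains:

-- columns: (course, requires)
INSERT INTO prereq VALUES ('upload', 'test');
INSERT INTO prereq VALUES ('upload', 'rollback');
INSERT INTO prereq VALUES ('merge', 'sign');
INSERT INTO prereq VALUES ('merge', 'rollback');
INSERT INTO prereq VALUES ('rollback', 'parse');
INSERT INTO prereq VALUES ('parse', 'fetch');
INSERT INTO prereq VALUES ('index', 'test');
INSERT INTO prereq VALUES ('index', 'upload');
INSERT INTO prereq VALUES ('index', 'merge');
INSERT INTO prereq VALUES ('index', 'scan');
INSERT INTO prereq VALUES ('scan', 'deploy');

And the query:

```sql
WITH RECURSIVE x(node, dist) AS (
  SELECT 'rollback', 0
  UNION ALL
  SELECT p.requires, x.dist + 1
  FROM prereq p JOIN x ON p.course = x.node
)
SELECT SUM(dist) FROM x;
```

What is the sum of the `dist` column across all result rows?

3

Base: (rollback, dist=0).
Iteration 1: edges from {rollback} -> (parse, dist=1).
Iteration 2: edges from {parse} -> (fetch, dist=2).
Iteration 3: no outgoing edges from {fetch}; recursion stops.
SUM(dist) = 0 + 1 + 2 = 3.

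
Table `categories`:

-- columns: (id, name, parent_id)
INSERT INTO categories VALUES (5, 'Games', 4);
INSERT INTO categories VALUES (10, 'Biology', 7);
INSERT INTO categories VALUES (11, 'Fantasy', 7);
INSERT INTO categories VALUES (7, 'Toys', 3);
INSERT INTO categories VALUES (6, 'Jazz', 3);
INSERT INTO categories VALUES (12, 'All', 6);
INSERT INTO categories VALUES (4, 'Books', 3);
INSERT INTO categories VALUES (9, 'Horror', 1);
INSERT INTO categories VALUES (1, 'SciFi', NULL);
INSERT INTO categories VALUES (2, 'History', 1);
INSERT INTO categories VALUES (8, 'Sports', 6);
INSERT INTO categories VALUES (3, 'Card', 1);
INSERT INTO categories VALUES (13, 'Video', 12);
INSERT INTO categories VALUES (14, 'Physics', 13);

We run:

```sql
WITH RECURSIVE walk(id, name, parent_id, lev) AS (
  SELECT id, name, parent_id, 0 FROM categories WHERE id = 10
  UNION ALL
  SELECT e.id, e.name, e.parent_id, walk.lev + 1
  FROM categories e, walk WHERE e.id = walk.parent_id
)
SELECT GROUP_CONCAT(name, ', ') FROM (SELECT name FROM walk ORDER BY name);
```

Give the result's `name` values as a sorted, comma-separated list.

Base: id=10 (Biology), parent_id=7, lev 0.
Iteration 1: join on id=7 -> Toys (id 7, parent_id=3, lev 1).
Iteration 2: join on id=3 -> Card (id 3, parent_id=1, lev 2).
Iteration 3: join on id=1 -> SciFi (id 1, parent_id=NULL, lev 3).
Iteration 4: parent_id is NULL; no match; recursion stops.

Biology, Card, SciFi, Toys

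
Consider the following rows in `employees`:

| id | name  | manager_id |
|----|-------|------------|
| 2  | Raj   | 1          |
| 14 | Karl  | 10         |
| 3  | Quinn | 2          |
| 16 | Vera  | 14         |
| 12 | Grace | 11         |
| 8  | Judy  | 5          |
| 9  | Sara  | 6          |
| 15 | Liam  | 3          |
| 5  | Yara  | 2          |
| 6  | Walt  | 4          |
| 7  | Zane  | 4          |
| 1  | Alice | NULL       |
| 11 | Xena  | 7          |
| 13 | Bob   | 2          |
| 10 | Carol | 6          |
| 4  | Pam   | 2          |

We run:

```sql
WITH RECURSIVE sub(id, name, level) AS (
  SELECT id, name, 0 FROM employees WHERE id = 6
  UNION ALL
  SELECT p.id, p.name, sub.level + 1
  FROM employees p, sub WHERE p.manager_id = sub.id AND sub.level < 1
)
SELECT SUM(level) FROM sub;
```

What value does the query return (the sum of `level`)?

2

Base: id=6 (Walt) at level 0.
Iteration 1: rows with manager_id in {6} -> Sara (id 9, level 1), Carol (id 10, level 1).
Iteration 2: level < 1 fails for all current rows; recursion stops.
SUM(level) = 0 + 1 + 1 = 2.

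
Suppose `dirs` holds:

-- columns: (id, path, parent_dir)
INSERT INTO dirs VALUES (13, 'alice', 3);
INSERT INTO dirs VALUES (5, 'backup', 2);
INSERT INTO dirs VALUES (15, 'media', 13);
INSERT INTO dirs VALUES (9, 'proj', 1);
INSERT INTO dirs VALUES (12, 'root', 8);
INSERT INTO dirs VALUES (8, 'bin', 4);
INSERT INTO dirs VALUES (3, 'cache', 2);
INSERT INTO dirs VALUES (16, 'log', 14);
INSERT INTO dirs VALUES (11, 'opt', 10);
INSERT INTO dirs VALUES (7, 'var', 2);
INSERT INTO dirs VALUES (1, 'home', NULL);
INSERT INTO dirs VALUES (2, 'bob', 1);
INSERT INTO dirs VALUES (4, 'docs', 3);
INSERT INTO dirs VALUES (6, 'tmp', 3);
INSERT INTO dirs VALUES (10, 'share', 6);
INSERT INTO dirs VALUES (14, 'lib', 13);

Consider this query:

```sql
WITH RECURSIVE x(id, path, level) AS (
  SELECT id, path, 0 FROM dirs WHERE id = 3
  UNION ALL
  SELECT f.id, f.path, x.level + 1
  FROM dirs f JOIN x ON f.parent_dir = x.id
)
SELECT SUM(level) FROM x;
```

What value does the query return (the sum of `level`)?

20

Base: id=3 (cache) at level 0.
Iteration 1: rows with parent_dir in {3} -> docs (id 4, level 1), tmp (id 6, level 1), alice (id 13, level 1).
Iteration 2: rows with parent_dir in {4,6,13} -> bin (id 8, level 2), share (id 10, level 2), lib (id 14, level 2), media (id 15, level 2).
Iteration 3: rows with parent_dir in {8,10,14,15} -> opt (id 11, level 3), root (id 12, level 3), log (id 16, level 3).
Iteration 4: no rows with parent_dir in {11,12,16}; recursion stops.
SUM(level) = 0 + 1 + 1 + 1 + 2 + 2 + 2 + 2 + 3 + 3 + 3 = 20.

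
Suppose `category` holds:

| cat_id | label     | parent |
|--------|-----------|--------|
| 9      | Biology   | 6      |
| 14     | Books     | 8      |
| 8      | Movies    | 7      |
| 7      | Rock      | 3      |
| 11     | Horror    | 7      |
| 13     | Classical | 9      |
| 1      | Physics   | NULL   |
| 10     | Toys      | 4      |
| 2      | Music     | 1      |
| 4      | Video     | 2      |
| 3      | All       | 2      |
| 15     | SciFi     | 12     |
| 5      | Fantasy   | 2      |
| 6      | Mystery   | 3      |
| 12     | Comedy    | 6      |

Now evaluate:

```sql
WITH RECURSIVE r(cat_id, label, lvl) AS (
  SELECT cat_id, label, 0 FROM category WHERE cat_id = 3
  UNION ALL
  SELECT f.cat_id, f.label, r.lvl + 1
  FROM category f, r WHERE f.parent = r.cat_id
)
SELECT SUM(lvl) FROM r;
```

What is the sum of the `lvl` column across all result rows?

19

Base: cat_id=3 (All) at lvl 0.
Iteration 1: rows with parent in {3} -> Mystery (id 6, lvl 1), Rock (id 7, lvl 1).
Iteration 2: rows with parent in {6,7} -> Movies (id 8, lvl 2), Biology (id 9, lvl 2), Horror (id 11, lvl 2), Comedy (id 12, lvl 2).
Iteration 3: rows with parent in {8,9,11,12} -> Classical (id 13, lvl 3), Books (id 14, lvl 3), SciFi (id 15, lvl 3).
Iteration 4: no rows with parent in {13,14,15}; recursion stops.
SUM(lvl) = 0 + 1 + 1 + 2 + 2 + 2 + 2 + 3 + 3 + 3 = 19.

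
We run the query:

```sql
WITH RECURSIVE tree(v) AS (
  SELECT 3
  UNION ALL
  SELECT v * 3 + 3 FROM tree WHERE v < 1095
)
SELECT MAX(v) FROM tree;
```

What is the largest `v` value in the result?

3279

Base: v=3.
Iteration 1: 3 < 1095 holds -> v = 3 * 3 + 3 = 12.
Iteration 2: 12 < 1095 holds -> v = 12 * 3 + 3 = 39.
Iteration 3: 39 < 1095 holds -> v = 39 * 3 + 3 = 120.
Iteration 4: 120 < 1095 holds -> v = 120 * 3 + 3 = 363.
Iteration 5: 363 < 1095 holds -> v = 363 * 3 + 3 = 1092.
Iteration 6: 1092 < 1095 holds -> v = 1092 * 3 + 3 = 3279.
Iteration 7: 3279 < 1095 fails; recursion stops.
v values: 3, 12, 39, 120, 363, 1092, 3279; the maximum is 3279.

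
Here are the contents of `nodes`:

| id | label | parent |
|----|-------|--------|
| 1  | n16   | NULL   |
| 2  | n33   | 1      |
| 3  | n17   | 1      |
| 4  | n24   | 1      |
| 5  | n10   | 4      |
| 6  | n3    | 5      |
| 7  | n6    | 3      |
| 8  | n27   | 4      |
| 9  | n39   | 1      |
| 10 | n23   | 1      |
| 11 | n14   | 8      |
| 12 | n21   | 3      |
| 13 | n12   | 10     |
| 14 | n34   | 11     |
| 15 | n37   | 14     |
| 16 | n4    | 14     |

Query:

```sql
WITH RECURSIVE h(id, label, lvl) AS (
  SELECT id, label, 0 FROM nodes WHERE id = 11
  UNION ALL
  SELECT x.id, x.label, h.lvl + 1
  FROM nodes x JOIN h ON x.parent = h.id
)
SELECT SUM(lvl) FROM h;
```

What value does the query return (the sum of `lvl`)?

5

Base: id=11 (n14) at lvl 0.
Iteration 1: rows with parent in {11} -> n34 (id 14, lvl 1).
Iteration 2: rows with parent in {14} -> n37 (id 15, lvl 2), n4 (id 16, lvl 2).
Iteration 3: no rows with parent in {15,16}; recursion stops.
SUM(lvl) = 0 + 1 + 2 + 2 = 5.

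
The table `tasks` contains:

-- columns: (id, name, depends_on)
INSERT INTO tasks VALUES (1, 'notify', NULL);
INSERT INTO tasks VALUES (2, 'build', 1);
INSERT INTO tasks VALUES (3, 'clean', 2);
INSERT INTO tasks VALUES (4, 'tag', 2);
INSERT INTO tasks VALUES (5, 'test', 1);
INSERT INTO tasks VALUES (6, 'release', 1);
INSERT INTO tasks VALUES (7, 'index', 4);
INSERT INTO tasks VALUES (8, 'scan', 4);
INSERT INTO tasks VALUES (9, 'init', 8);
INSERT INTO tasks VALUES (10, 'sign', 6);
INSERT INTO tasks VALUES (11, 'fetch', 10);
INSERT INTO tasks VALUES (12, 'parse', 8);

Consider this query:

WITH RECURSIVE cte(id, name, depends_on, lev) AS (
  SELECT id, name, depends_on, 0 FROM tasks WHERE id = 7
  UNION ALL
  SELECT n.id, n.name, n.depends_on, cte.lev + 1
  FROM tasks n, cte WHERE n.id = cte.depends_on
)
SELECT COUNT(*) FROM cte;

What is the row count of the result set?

Base: id=7 (index), depends_on=4, lev 0.
Iteration 1: join on id=4 -> tag (id 4, depends_on=2, lev 1).
Iteration 2: join on id=2 -> build (id 2, depends_on=1, lev 2).
Iteration 3: join on id=1 -> notify (id 1, depends_on=NULL, lev 3).
Iteration 4: depends_on is NULL; no match; recursion stops.
Total rows emitted: 4.

4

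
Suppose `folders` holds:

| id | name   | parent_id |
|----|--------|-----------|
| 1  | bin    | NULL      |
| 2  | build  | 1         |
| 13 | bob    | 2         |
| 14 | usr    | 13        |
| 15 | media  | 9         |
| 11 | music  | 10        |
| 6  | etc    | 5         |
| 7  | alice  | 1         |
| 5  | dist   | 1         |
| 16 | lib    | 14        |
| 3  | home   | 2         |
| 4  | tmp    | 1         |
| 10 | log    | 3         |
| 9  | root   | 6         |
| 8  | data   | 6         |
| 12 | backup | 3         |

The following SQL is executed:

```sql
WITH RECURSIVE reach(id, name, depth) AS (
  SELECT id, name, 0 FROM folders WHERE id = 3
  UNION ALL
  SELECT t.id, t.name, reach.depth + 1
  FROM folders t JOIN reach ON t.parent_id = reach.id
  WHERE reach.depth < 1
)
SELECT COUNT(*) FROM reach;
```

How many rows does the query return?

3

Base: id=3 (home) at depth 0.
Iteration 1: rows with parent_id in {3} -> log (id 10, depth 1), backup (id 12, depth 1).
Iteration 2: depth < 1 fails for all current rows; recursion stops.
Total rows emitted: 3.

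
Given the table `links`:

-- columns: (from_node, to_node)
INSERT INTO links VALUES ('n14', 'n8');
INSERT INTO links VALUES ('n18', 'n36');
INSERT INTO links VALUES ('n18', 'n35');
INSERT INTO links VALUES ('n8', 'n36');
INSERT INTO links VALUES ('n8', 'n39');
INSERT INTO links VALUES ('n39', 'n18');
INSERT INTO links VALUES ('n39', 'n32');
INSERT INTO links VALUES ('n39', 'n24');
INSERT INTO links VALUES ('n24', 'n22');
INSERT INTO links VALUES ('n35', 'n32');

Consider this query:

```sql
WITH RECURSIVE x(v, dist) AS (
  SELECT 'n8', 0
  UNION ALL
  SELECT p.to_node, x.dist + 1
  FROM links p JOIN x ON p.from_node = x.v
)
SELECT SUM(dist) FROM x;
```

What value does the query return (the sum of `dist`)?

21

Base: (n8, dist=0).
Iteration 1: edges from {n8} -> (n36, dist=1), (n39, dist=1).
Iteration 2: edges from {n36,n39} -> (n18, dist=2), (n24, dist=2), (n32, dist=2).
Iteration 3: edges from {n18,n24,n32} -> (n22, dist=3), (n35, dist=3), (n36, dist=3).
Iteration 4: edges from {n22,n35,n36} -> (n32, dist=4).
Iteration 5: no outgoing edges from {n32}; recursion stops.
SUM(dist) = 0 + 1 + 1 + 2 + 2 + 2 + 3 + 3 + 3 + 4 = 21.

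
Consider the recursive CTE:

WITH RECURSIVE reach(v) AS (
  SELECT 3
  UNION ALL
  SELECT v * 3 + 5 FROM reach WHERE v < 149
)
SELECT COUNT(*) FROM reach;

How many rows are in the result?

Base: v=3.
Iteration 1: 3 < 149 holds -> v = 3 * 3 + 5 = 14.
Iteration 2: 14 < 149 holds -> v = 14 * 3 + 5 = 47.
Iteration 3: 47 < 149 holds -> v = 47 * 3 + 5 = 146.
Iteration 4: 146 < 149 holds -> v = 146 * 3 + 5 = 443.
Iteration 5: 443 < 149 fails; recursion stops.
Total rows emitted: 5.

5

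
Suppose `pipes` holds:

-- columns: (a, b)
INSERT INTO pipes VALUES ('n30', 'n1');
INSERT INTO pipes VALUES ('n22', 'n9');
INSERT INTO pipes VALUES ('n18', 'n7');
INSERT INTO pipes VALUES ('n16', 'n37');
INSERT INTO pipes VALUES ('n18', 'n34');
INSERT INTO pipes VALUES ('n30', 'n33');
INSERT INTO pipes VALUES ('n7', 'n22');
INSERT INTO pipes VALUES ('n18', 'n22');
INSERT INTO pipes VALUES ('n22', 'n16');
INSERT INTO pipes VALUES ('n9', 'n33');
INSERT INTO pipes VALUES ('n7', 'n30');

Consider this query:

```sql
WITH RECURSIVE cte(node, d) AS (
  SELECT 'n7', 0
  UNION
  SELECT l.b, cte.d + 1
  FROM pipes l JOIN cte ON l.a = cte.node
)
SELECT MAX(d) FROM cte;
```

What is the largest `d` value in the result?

3

Base: (n7, d=0).
Iteration 1: edges from {n7} -> (n22, d=1), (n30, d=1).
Iteration 2: edges from {n22,n30} -> (n1, d=2), (n16, d=2), (n33, d=2), (n9, d=2).
Iteration 3: edges from {n1,n16,n33,n9} -> (n33, d=3), (n37, d=3).
Iteration 4: no outgoing edges from {n33,n37}; recursion stops.
d values: 0, 1, 1, 2, 2, 2, 2, 3, 3; the maximum is 3.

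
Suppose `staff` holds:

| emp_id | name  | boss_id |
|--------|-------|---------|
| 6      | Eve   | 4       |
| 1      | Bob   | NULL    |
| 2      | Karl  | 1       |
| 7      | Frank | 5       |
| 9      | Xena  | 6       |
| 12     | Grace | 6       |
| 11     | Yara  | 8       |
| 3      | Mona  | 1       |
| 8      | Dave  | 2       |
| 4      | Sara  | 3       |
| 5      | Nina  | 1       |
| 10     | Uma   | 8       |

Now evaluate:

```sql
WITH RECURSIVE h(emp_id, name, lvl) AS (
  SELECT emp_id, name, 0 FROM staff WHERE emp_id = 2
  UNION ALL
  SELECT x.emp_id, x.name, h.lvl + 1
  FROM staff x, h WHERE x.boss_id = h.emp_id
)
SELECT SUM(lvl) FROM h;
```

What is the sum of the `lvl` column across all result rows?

5

Base: emp_id=2 (Karl) at lvl 0.
Iteration 1: rows with boss_id in {2} -> Dave (id 8, lvl 1).
Iteration 2: rows with boss_id in {8} -> Uma (id 10, lvl 2), Yara (id 11, lvl 2).
Iteration 3: no rows with boss_id in {10,11}; recursion stops.
SUM(lvl) = 0 + 1 + 2 + 2 = 5.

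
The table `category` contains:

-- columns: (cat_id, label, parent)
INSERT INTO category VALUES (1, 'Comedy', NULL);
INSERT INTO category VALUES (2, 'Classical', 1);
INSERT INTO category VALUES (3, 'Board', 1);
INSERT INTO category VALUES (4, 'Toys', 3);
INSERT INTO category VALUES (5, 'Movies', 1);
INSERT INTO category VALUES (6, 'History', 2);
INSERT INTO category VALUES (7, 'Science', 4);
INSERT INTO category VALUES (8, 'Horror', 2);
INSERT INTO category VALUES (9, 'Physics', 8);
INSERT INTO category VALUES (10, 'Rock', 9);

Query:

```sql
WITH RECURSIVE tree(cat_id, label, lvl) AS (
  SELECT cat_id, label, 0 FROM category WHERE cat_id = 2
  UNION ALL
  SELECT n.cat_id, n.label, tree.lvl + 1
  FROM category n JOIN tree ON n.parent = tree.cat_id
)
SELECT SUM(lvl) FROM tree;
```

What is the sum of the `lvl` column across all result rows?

Base: cat_id=2 (Classical) at lvl 0.
Iteration 1: rows with parent in {2} -> History (id 6, lvl 1), Horror (id 8, lvl 1).
Iteration 2: rows with parent in {6,8} -> Physics (id 9, lvl 2).
Iteration 3: rows with parent in {9} -> Rock (id 10, lvl 3).
Iteration 4: no rows with parent in {10}; recursion stops.
SUM(lvl) = 0 + 1 + 1 + 2 + 3 = 7.

7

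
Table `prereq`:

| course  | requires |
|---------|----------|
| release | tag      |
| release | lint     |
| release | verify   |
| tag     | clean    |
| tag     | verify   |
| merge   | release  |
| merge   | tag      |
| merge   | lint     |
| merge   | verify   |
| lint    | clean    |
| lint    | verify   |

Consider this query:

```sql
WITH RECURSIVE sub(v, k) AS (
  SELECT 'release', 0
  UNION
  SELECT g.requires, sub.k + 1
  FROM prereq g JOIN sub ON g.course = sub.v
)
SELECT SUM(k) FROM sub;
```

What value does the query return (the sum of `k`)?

Base: (release, k=0).
Iteration 1: edges from {release} -> (lint, k=1), (tag, k=1), (verify, k=1).
Iteration 2: edges from {lint,tag,verify} -> (clean, k=2), (verify, k=2). [UNION drops 2 duplicate row(s)]
Iteration 3: no outgoing edges from {clean,verify}; recursion stops.
SUM(k) = 0 + 1 + 1 + 1 + 2 + 2 = 7.

7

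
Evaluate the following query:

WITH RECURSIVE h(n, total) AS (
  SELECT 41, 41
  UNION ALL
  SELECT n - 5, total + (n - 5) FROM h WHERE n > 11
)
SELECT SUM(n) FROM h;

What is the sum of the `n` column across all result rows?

182

Base: n=41, total=41.
Iteration 1: 41 > 11 holds -> n = 41 - 5 = 36, total = 41 + 36 = 77.
Iteration 2: 36 > 11 holds -> n = 36 - 5 = 31, total = 77 + 31 = 108.
Iteration 3: 31 > 11 holds -> n = 31 - 5 = 26, total = 108 + 26 = 134.
Iteration 4: 26 > 11 holds -> n = 26 - 5 = 21, total = 134 + 21 = 155.
Iteration 5: 21 > 11 holds -> n = 21 - 5 = 16, total = 155 + 16 = 171.
Iteration 6: 16 > 11 holds -> n = 16 - 5 = 11, total = 171 + 11 = 182.
Iteration 7: 11 > 11 fails; recursion stops.
SUM(n) = 41 + 36 + 31 + 26 + 21 + 16 + 11 = 182.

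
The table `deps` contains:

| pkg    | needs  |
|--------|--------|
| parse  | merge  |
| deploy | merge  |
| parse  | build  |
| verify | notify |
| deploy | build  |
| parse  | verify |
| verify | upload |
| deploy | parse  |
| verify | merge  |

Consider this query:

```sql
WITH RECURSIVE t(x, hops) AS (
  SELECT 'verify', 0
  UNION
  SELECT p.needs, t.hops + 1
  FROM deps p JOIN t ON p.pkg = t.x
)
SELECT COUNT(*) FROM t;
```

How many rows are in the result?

4

Base: (verify, hops=0).
Iteration 1: edges from {verify} -> (merge, hops=1), (notify, hops=1), (upload, hops=1).
Iteration 2: no outgoing edges from {merge,notify,upload}; recursion stops.
Total rows emitted: 4.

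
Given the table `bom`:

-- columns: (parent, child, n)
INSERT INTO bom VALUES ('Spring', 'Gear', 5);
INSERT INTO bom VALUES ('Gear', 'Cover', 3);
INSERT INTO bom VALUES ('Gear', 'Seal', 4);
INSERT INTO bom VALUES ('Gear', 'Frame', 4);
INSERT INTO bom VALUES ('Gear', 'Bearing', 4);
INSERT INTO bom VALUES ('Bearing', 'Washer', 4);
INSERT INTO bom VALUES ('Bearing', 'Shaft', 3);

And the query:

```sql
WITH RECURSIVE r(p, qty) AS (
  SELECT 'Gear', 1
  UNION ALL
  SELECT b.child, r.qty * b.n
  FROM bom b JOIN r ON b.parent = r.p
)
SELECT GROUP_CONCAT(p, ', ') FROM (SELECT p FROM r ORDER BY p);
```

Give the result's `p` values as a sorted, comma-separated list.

Base: (Gear, qty=1).
Iteration 1: components of {Gear} -> Bearing = 1*4 = 4, Cover = 1*3 = 3, Frame = 1*4 = 4, Seal = 1*4 = 4.
Iteration 2: components of {Bearing,Cover,Frame,Seal} -> Shaft = 4*3 = 12, Washer = 4*4 = 16.
Iteration 3: no further components; recursion stops.

Bearing, Cover, Frame, Gear, Seal, Shaft, Washer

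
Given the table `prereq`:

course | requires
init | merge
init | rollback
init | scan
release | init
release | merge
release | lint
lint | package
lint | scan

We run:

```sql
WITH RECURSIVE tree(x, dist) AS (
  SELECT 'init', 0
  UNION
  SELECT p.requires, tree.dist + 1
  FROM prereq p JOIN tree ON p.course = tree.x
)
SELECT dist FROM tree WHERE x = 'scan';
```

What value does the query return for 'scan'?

1

Base: (init, dist=0).
Iteration 1: edges from {init} -> (merge, dist=1), (rollback, dist=1), (scan, dist=1).
Iteration 2: no outgoing edges from {merge,rollback,scan}; recursion stops.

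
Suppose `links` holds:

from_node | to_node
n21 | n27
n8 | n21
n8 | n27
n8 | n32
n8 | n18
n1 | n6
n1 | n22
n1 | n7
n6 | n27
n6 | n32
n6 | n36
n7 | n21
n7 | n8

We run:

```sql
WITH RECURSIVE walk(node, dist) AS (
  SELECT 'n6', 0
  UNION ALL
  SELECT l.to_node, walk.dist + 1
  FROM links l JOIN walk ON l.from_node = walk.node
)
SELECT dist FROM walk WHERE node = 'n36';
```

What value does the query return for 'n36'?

1

Base: (n6, dist=0).
Iteration 1: edges from {n6} -> (n27, dist=1), (n32, dist=1), (n36, dist=1).
Iteration 2: no outgoing edges from {n27,n32,n36}; recursion stops.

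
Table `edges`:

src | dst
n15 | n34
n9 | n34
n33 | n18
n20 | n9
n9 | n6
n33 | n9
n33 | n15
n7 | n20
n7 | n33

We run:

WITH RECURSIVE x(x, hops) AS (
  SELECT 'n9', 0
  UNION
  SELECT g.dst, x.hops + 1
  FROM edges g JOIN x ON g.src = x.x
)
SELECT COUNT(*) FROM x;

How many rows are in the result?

3

Base: (n9, hops=0).
Iteration 1: edges from {n9} -> (n34, hops=1), (n6, hops=1).
Iteration 2: no outgoing edges from {n34,n6}; recursion stops.
Total rows emitted: 3.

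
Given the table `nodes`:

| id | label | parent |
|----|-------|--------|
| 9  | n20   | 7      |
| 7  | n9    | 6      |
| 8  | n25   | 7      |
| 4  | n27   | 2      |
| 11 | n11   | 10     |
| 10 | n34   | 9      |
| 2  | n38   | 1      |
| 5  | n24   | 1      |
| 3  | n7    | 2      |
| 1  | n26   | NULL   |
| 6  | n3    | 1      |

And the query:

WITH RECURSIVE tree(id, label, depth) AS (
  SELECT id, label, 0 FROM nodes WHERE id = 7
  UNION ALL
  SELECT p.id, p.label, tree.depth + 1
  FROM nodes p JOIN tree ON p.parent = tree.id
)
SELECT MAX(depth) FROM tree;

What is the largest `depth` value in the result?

Base: id=7 (n9) at depth 0.
Iteration 1: rows with parent in {7} -> n25 (id 8, depth 1), n20 (id 9, depth 1).
Iteration 2: rows with parent in {8,9} -> n34 (id 10, depth 2).
Iteration 3: rows with parent in {10} -> n11 (id 11, depth 3).
Iteration 4: no rows with parent in {11}; recursion stops.
depth values: 0, 1, 1, 2, 3; the maximum is 3.

3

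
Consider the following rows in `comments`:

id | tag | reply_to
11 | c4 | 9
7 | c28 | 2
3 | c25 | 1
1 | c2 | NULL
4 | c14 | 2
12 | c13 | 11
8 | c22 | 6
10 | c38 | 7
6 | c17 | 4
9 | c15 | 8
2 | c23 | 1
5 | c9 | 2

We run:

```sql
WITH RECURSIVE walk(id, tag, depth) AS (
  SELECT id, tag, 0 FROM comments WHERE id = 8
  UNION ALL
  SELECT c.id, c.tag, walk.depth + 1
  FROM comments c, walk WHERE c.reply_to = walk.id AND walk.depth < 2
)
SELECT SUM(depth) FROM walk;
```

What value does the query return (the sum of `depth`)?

3

Base: id=8 (c22) at depth 0.
Iteration 1: rows with reply_to in {8} -> c15 (id 9, depth 1).
Iteration 2: rows with reply_to in {9} -> c4 (id 11, depth 2).
Iteration 3: depth < 2 fails for all current rows; recursion stops.
SUM(depth) = 0 + 1 + 2 = 3.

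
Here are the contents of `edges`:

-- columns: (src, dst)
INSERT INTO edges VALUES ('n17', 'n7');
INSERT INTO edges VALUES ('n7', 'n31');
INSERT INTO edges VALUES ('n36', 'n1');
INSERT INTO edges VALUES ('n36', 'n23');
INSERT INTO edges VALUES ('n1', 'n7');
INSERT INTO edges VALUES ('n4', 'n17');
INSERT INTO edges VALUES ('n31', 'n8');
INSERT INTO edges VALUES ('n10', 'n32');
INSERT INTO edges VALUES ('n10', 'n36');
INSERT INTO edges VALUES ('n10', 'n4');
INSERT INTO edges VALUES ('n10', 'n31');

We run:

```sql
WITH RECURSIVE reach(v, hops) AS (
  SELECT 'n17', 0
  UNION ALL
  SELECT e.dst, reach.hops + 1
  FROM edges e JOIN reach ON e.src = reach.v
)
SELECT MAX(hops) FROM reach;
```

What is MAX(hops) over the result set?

Base: (n17, hops=0).
Iteration 1: edges from {n17} -> (n7, hops=1).
Iteration 2: edges from {n7} -> (n31, hops=2).
Iteration 3: edges from {n31} -> (n8, hops=3).
Iteration 4: no outgoing edges from {n8}; recursion stops.
hops values: 0, 1, 2, 3; the maximum is 3.

3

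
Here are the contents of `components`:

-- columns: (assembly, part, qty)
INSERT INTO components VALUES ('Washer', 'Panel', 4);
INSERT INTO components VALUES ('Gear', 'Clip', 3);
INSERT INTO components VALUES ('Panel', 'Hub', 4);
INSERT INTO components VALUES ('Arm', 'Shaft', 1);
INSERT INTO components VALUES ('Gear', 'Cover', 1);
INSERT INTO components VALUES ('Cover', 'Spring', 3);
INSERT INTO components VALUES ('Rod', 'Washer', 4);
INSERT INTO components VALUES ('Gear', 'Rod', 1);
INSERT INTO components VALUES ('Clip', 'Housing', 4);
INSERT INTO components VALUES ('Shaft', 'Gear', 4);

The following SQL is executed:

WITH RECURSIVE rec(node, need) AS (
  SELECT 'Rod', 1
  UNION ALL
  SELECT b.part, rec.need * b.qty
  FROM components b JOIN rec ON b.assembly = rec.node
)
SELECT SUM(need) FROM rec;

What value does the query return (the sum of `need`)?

Base: (Rod, need=1).
Iteration 1: components of {Rod} -> Washer = 1*4 = 4.
Iteration 2: components of {Washer} -> Panel = 4*4 = 16.
Iteration 3: components of {Panel} -> Hub = 16*4 = 64.
Iteration 4: no further components; recursion stops.
SUM(need) = 1 + 4 + 16 + 64 = 85.

85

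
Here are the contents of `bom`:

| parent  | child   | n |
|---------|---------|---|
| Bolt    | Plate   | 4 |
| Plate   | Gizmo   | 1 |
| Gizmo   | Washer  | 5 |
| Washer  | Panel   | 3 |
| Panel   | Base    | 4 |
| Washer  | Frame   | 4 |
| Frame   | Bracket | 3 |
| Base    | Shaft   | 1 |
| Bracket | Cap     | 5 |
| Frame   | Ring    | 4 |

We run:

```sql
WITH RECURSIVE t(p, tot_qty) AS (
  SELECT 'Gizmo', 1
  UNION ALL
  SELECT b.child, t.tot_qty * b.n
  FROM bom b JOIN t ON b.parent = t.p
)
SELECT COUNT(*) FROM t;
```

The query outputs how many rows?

Base: (Gizmo, tot_qty=1).
Iteration 1: components of {Gizmo} -> Washer = 1*5 = 5.
Iteration 2: components of {Washer} -> Frame = 5*4 = 20, Panel = 5*3 = 15.
Iteration 3: components of {Frame,Panel} -> Base = 15*4 = 60, Bracket = 20*3 = 60, Ring = 20*4 = 80.
Iteration 4: components of {Base,Bracket,Ring} -> Cap = 60*5 = 300, Shaft = 60*1 = 60.
Iteration 5: no further components; recursion stops.
Total rows emitted: 9.

9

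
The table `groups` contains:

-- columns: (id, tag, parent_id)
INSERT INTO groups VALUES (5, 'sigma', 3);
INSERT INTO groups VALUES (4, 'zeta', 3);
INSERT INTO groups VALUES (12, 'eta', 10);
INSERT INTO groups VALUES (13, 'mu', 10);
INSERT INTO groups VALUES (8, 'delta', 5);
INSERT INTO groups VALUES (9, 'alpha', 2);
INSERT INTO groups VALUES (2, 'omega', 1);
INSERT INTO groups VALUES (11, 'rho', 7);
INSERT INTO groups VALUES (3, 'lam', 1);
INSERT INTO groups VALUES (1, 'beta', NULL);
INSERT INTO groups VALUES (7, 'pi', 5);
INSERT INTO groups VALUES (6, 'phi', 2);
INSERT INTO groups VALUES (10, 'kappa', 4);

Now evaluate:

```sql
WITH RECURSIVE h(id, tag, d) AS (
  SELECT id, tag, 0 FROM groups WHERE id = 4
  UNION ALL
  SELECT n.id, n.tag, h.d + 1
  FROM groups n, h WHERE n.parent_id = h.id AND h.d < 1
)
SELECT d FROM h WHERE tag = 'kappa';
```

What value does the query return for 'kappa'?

1

Base: id=4 (zeta) at d 0.
Iteration 1: rows with parent_id in {4} -> kappa (id 10, d 1).
Iteration 2: d < 1 fails for all current rows; recursion stops.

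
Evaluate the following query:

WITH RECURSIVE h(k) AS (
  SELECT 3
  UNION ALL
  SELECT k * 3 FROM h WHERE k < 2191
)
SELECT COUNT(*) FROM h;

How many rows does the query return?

Base: k=3.
Iteration 1: 3 < 2191 holds -> k = 3 * 3 = 9.
Iteration 2: 9 < 2191 holds -> k = 9 * 3 = 27.
Iteration 3: 27 < 2191 holds -> k = 27 * 3 = 81.
Iteration 4: 81 < 2191 holds -> k = 81 * 3 = 243.
Iteration 5: 243 < 2191 holds -> k = 243 * 3 = 729.
Iteration 6: 729 < 2191 holds -> k = 729 * 3 = 2187.
Iteration 7: 2187 < 2191 holds -> k = 2187 * 3 = 6561.
Iteration 8: 6561 < 2191 fails; recursion stops.
Total rows emitted: 8.

8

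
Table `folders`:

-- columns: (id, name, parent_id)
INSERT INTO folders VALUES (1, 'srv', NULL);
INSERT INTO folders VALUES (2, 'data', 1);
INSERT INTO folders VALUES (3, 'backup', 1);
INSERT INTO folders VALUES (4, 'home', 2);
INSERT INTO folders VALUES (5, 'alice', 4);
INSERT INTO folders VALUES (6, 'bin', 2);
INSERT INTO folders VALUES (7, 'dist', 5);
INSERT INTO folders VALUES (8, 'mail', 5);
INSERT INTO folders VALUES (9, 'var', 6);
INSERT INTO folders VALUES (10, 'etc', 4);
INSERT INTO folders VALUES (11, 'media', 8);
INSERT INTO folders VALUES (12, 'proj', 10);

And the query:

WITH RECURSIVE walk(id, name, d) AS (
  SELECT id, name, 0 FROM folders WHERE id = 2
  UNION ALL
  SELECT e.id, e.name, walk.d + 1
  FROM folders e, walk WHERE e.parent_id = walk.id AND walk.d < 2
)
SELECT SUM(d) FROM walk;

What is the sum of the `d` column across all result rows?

Base: id=2 (data) at d 0.
Iteration 1: rows with parent_id in {2} -> home (id 4, d 1), bin (id 6, d 1).
Iteration 2: rows with parent_id in {4,6} -> alice (id 5, d 2), var (id 9, d 2), etc (id 10, d 2).
Iteration 3: d < 2 fails for all current rows; recursion stops.
SUM(d) = 0 + 1 + 1 + 2 + 2 + 2 = 8.

8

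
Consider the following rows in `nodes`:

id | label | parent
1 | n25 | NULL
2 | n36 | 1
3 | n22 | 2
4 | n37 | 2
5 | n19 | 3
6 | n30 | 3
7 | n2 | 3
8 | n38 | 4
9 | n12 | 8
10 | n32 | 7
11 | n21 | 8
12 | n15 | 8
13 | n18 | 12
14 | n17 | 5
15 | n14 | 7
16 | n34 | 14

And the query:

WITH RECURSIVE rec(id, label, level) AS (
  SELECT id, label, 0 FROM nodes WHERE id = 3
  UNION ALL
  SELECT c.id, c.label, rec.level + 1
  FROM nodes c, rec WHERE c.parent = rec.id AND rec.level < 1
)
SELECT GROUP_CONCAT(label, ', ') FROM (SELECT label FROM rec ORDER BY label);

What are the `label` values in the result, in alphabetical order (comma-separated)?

n19, n2, n22, n30

Base: id=3 (n22) at level 0.
Iteration 1: rows with parent in {3} -> n19 (id 5, level 1), n30 (id 6, level 1), n2 (id 7, level 1).
Iteration 2: level < 1 fails for all current rows; recursion stops.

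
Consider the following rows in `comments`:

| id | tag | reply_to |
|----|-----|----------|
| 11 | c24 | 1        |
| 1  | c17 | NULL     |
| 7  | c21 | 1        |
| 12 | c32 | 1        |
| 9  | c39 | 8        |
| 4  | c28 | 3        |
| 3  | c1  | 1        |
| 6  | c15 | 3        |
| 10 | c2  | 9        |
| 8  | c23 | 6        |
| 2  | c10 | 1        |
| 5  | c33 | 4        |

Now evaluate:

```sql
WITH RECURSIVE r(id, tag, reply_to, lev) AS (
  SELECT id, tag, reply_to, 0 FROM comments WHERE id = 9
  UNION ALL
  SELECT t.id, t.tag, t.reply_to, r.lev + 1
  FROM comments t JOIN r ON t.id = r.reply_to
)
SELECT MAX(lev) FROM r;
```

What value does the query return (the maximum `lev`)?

Base: id=9 (c39), reply_to=8, lev 0.
Iteration 1: join on id=8 -> c23 (id 8, reply_to=6, lev 1).
Iteration 2: join on id=6 -> c15 (id 6, reply_to=3, lev 2).
Iteration 3: join on id=3 -> c1 (id 3, reply_to=1, lev 3).
Iteration 4: join on id=1 -> c17 (id 1, reply_to=NULL, lev 4).
Iteration 5: reply_to is NULL; no match; recursion stops.
lev values: 0, 1, 2, 3, 4; the maximum is 4.

4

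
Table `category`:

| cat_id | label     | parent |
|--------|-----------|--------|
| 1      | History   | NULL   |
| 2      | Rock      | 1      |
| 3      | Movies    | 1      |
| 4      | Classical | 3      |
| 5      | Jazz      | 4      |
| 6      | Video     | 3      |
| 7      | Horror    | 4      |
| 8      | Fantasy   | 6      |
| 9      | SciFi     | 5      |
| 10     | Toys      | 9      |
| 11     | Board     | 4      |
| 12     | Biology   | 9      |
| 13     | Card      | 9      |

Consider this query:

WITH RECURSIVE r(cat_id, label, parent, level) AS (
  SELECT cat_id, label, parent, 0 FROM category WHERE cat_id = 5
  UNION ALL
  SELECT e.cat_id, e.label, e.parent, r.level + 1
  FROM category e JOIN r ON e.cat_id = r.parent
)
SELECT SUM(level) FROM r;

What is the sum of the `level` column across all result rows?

Base: cat_id=5 (Jazz), parent=4, level 0.
Iteration 1: join on cat_id=4 -> Classical (id 4, parent=3, level 1).
Iteration 2: join on cat_id=3 -> Movies (id 3, parent=1, level 2).
Iteration 3: join on cat_id=1 -> History (id 1, parent=NULL, level 3).
Iteration 4: parent is NULL; no match; recursion stops.
SUM(level) = 0 + 1 + 2 + 3 = 6.

6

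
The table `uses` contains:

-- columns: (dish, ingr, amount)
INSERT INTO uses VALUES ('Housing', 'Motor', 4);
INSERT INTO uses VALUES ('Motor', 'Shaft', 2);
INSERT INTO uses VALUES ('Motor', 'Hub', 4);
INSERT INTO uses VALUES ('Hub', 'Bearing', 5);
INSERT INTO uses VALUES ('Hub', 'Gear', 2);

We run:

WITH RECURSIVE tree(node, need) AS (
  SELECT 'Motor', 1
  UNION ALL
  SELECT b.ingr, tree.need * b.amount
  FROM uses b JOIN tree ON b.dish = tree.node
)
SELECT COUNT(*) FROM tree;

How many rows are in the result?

5

Base: (Motor, need=1).
Iteration 1: components of {Motor} -> Hub = 1*4 = 4, Shaft = 1*2 = 2.
Iteration 2: components of {Hub,Shaft} -> Bearing = 4*5 = 20, Gear = 4*2 = 8.
Iteration 3: no further components; recursion stops.
Total rows emitted: 5.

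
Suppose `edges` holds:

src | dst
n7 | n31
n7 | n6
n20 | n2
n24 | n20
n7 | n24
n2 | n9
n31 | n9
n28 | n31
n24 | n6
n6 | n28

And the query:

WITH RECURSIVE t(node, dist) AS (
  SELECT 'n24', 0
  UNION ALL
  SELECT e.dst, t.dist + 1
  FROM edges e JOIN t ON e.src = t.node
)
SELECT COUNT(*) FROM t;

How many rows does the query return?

Base: (n24, dist=0).
Iteration 1: edges from {n24} -> (n20, dist=1), (n6, dist=1).
Iteration 2: edges from {n20,n6} -> (n2, dist=2), (n28, dist=2).
Iteration 3: edges from {n2,n28} -> (n31, dist=3), (n9, dist=3).
Iteration 4: edges from {n31,n9} -> (n9, dist=4).
Iteration 5: no outgoing edges from {n9}; recursion stops.
Total rows emitted: 8.

8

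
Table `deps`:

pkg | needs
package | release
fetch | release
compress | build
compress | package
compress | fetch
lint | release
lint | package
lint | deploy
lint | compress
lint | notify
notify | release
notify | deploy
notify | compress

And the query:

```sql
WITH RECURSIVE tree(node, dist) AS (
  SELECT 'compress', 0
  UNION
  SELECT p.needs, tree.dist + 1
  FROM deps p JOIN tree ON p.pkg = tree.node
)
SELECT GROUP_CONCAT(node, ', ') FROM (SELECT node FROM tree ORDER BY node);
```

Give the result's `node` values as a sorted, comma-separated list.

build, compress, fetch, package, release

Base: (compress, dist=0).
Iteration 1: edges from {compress} -> (build, dist=1), (fetch, dist=1), (package, dist=1).
Iteration 2: edges from {build,fetch,package} -> (release, dist=2). [UNION drops 1 duplicate row(s)]
Iteration 3: no outgoing edges from {release}; recursion stops.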